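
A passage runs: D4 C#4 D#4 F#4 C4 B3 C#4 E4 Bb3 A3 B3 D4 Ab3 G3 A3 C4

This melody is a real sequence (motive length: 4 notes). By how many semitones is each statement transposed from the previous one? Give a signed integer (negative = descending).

The 4-note cells begin on D4, C4, Bb3, Ab3 — each down a 2nd from the last.
D4 to C4 spans -2 semitones.

-2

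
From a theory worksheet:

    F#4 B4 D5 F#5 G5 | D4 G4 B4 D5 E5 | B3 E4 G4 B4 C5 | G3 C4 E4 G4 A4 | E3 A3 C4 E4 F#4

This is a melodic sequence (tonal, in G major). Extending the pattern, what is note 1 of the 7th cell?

A2

Grouping in 5s, the 1st note of each cell is F#4, D4, B3, G3, E3.
Carrying that down a 3rd forward: C3 → A2.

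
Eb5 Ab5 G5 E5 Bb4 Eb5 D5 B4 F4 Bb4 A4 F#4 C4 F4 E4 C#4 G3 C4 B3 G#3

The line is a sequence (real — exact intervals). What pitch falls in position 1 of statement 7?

A2

With 4-note cells, note 1 of each statement runs Eb5, Bb4, F4, C4, G3.
Carrying that down a 4th forward: D3 → A2.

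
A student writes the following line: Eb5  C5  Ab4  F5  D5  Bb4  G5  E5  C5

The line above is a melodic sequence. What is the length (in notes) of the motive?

9 notes total. Splitting into 3 groups of 3:
Eb5 C5 Ab4 | F5 D5 Bb4 | G5 E5 C5
Each cell is the previous one up a 2nd — so the unit is 3 notes.

3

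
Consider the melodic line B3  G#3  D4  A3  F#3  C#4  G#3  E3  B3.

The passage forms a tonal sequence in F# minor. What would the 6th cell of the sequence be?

D3 B2 F#3

The 3-note cells begin on B3, A3, G#3 — each down a 2nd from the last.
Carrying on: F#3 → E3 → D3.
From D3 the diatonic shape gives D3 B2 F#3.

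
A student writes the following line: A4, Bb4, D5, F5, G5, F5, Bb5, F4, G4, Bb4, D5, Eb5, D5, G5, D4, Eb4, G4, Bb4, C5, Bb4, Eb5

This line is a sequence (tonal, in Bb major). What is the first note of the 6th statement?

Eb3

Unit = 7 notes; the statements start on A4, F4, D4, moving down a 3rd each time.
Extending the heads down a 3rd: Bb3 → G3 → Eb3.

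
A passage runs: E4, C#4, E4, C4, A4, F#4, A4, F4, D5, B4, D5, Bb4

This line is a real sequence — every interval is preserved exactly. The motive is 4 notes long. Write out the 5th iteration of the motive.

C6 A5 C6 Ab5

The 4-note cells begin on E4, A4, D5 — each up a 4th from the last.
Carrying on: G5 → C6.
So cell 5 is C6 A5 C6 Ab5.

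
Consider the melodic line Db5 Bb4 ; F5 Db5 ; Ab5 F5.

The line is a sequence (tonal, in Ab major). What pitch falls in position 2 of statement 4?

Ab5

With 2-note cells, note 2 of each statement runs Bb4, Db5, F5.
One more up a 3rd gives Ab5.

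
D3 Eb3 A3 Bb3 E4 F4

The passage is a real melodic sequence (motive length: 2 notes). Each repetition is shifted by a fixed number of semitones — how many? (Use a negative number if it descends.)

With a 2-note motive the entries are D3, A3, E4, each up a 5th from the previous.
D3→A3 is 57 − 50 = 7 semitones.

7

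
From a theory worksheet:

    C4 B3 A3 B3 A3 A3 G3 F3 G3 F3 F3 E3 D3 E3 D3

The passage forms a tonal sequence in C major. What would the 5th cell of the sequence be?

With a 5-note motive the entries are C4, A3, F3, each down a 3rd from the previous.
Continuing the starts: D3 → B2.
So cell 5 is B2 A2 G2 A2 G2.

B2 A2 G2 A2 G2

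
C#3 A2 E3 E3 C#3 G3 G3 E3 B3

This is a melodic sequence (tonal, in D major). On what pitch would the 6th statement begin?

F#4

Unit = 3 notes; the statements start on C#3, E3, G3, moving up a 3rd each time.
Continuing: B3 → D4 → F#4. Statement 6 starts on F#4.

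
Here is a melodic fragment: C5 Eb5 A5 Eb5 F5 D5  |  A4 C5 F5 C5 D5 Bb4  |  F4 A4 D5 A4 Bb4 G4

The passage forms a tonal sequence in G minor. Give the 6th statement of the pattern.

Unit = 6 notes; the statements start on C5, A4, F4, moving down a 3rd each time.
Extending down a 3rd: D4 → Bb3 → G3.
From G3 the diatonic shape gives G3 Bb3 Eb4 Bb3 C4 A3.

G3 Bb3 Eb4 Bb3 C4 A3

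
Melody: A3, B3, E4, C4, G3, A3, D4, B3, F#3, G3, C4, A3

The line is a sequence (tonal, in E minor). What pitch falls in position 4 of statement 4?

G3

The unit is 4 notes. Position-4 pitches of the 3 shown cells: C4, B3, A3.
From A3, down a 2nd gives G3.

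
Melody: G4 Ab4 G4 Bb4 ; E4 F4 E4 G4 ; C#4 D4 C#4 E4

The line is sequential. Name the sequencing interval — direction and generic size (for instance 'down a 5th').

Taking 4-note groups, the heads are G4, E4, C#4: the pattern moves down a 3rd.
From G4 to E4: down a 3rd.

down a 3rd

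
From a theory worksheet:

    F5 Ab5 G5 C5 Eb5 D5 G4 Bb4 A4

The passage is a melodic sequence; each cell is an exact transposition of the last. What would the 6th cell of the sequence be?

The 3-note cells begin on F5, C5, G4 — each down a 4th from the last.
Continuing the starts: D4 → A3 → E3.
So cell 6 is E3 G3 F#3.

E3 G3 F#3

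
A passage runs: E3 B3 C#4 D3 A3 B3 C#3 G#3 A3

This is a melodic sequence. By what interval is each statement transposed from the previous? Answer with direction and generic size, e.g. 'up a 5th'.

With a 3-note motive the entries are E3, D3, C#3, each down a 2nd from the previous.
From E3 to D3: down a 2nd.

down a 2nd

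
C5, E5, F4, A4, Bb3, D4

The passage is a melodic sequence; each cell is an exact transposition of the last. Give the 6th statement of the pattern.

Db2 F2

The 2-note cells begin on C5, F4, Bb3 — each down a 5th from the last.
Carrying on: Eb3 → Ab2 → Db2.
Statement 6 starts on Db2 and keeps the same exact contour: Db2 F2.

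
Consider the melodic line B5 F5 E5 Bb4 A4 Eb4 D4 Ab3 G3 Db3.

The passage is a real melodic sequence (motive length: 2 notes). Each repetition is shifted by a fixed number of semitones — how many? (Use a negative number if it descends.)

The 2-note cells begin on B5, E5, A4, D4, G3 — each down a 5th from the last.
B5 to E5 spans -7 semitones.

-7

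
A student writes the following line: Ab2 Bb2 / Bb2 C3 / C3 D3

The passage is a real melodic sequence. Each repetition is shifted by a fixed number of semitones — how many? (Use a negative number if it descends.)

2

With a 2-note motive the entries are Ab2, Bb2, C3, each up a 2nd from the previous.
Ab2 to Bb2 spans +2 semitones.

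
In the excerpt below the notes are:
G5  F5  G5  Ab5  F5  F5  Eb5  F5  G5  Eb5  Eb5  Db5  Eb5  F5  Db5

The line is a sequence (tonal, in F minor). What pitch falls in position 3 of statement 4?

Db5

The unit is 5 notes. Position-3 pitches of the 3 shown cells: G5, F5, Eb5.
From Eb5, down a 2nd gives Db5.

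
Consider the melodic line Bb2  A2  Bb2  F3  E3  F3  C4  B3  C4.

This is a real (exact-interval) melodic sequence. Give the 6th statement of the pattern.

With a 3-note motive the entries are Bb2, F3, C4, each up a 5th from the previous.
Continuing the starts: G4 → D5 → A5.
From A5 the exact shape gives A5 G#5 A5.

A5 G#5 A5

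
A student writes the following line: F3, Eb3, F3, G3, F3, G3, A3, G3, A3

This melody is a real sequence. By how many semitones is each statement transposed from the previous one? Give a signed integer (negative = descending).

2

With a 3-note motive the entries are F3, G3, A3, each up a 2nd from the previous.
F3→G3 is 55 − 53 = 2 semitones.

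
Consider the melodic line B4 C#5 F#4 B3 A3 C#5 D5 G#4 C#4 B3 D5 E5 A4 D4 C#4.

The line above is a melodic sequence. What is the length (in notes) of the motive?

15 notes total. Splitting into 3 groups of 5:
B4 C#5 F#4 B3 A3 | C#5 D5 G#4 C#4 B3 | D5 E5 A4 D4 C#4
That's a consistent up a 2nd shift per cell, and no other grouping gives one.

5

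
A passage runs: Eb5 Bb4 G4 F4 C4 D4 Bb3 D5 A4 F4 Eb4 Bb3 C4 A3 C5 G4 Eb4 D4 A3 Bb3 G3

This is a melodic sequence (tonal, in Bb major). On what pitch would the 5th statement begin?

The 7-note cells begin on Eb5, D5, C5 — each down a 2nd from the last.
Extending the heads down a 2nd: Bb4 → A4.

A4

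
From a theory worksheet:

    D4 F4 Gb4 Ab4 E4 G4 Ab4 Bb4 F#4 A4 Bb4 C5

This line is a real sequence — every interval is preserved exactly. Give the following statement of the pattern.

G#4 B4 C5 D5

Unit = 4 notes; the statements start on D4, E4, F#4, moving up a 2nd each time.
So cell 4 is G#4 B4 C5 D5.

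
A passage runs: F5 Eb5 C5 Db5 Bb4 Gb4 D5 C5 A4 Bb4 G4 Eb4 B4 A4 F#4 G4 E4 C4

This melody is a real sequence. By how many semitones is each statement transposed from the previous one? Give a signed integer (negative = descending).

With a 6-note motive the entries are F5, D5, B4, each down a 3rd from the previous.
F5→D5 is 74 − 77 = -3 semitones.

-3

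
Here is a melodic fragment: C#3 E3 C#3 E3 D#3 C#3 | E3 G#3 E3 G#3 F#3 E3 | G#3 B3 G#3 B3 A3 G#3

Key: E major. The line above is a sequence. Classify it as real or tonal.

tonal

Every note is diatonic to E major.
Cell 1 has +3 semitones from note 1 to 2, but cell 2 has +4 — the interval quality changes while the contour stays the same, which is the hallmark of a tonal sequence.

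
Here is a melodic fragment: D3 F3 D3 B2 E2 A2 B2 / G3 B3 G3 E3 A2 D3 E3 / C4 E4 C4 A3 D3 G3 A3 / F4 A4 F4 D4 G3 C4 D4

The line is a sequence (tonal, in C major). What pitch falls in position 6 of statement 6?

The unit is 7 notes. Position-6 pitches of the 4 shown cells: A2, D3, G3, C4.
Each moves up a 4th. Continuing: F4 → B4.

B4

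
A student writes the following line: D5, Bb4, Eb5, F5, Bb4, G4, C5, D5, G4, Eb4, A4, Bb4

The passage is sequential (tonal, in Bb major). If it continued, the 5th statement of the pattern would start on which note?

C4

The 4-note cells begin on D5, Bb4, G4 — each down a 3rd from the last.
Continuing: Eb4 → C4. Statement 5 starts on C4.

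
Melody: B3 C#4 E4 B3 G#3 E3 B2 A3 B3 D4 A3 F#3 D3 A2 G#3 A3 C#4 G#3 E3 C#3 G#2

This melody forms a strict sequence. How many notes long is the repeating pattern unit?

7

There are 21 notes; a 7-note unit gives 3 cells:
B3 C#4 E4 B3 G#3 E3 B2 | A3 B3 D4 A3 F#3 D3 A2 | G#3 A3 C#4 G#3 E3 C#3 G#2
Each cell is the previous one down a 2nd — so the unit is 7 notes.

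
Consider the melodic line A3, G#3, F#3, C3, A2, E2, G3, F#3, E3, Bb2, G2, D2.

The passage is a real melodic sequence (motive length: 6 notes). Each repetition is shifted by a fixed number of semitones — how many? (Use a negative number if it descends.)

With a 6-note motive the entries are A3, G3, each down a 2nd from the previous.
A3 to G3 spans -2 semitones.

-2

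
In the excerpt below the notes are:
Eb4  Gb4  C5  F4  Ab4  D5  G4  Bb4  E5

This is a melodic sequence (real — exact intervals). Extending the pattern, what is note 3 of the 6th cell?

A#5

The unit is 3 notes. Position-3 pitches of the 3 shown cells: C5, D5, E5.
Carrying that up a 2nd forward: F#5 → G#5 → A#5.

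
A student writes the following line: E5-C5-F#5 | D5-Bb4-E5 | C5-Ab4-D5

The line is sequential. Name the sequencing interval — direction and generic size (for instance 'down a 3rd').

The 3-note cells begin on E5, D5, C5 — each down a 2nd from the last.
E5 to D5 is down a 2nd.

down a 2nd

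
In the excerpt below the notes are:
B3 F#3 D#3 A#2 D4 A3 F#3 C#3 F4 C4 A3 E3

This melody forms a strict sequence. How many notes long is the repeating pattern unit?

12 notes total. Splitting into 3 groups of 4:
B3 F#3 D#3 A#2 | D4 A3 F#3 C#3 | F4 C4 A3 E3
Each cell is the previous one up a 3rd — so the unit is 4 notes.

4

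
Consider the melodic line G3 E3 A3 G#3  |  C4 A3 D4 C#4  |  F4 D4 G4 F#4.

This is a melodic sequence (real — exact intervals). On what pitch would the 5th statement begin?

Eb5

The 4-note cells begin on G3, C4, F4 — each up a 4th from the last.
Continuing: Bb4 → Eb5. Statement 5 starts on Eb5.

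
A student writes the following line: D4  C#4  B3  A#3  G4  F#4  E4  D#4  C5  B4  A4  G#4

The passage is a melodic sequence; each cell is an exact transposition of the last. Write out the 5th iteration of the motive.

Bb5 A5 G5 F#5

Taking 4-note groups, the heads are D4, G4, C5: the pattern moves up a 4th.
Extending up a 4th: F5 → Bb5.
So cell 5 is Bb5 A5 G5 F#5.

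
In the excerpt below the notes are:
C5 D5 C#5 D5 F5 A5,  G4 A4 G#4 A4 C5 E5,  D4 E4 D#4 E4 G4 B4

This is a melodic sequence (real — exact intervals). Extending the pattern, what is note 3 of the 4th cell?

The unit is 6 notes. Position-3 pitches of the 3 shown cells: C#5, G#4, D#4.
Each moves down a 4th; the next is A#3.

A#3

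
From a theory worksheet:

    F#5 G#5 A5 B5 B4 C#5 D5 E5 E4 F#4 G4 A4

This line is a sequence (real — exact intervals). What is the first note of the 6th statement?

Unit = 4 notes; the statements start on F#5, B4, E4, moving down a 5th each time.
Extending the heads down a 5th: A3 → D3 → G2.

G2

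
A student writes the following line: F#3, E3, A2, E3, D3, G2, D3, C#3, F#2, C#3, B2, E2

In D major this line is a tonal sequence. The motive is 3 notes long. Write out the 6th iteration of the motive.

A2 G2 C#2

Taking 3-note groups, the heads are F#3, E3, D3, C#3: the pattern moves down a 2nd.
Extending down a 2nd: B2 → A2.
From A2 the diatonic shape gives A2 G2 C#2.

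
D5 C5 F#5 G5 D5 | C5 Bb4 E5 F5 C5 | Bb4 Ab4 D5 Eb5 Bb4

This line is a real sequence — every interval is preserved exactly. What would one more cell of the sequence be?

Ab4 Gb4 C5 Db5 Ab4

The 5-note cells begin on D5, C5, Bb4 — each down a 2nd from the last.
So cell 4 is Ab4 Gb4 C5 Db5 Ab4.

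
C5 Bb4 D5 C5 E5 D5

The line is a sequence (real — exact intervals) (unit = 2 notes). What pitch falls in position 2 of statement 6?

G#5

Grouping in 2s, the 2nd note of each cell is Bb4, C5, D5.
Carrying that up a 2nd forward: E5 → F#5 → G#5.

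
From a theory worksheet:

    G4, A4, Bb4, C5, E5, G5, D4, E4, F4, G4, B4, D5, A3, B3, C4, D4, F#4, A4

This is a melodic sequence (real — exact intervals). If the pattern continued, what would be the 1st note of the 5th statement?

Grouping in 6s, the 1st note of each cell is G4, D4, A3.
Each moves down a 4th. Continuing: E3 → B2.

B2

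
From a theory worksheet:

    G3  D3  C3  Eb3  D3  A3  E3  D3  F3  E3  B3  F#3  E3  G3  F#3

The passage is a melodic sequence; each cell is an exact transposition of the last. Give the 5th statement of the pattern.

Taking 5-note groups, the heads are G3, A3, B3: the pattern moves up a 2nd.
Carrying on: C#4 → D#4.
From D#4 the exact shape gives D#4 A#3 G#3 B3 A#3.

D#4 A#3 G#3 B3 A#3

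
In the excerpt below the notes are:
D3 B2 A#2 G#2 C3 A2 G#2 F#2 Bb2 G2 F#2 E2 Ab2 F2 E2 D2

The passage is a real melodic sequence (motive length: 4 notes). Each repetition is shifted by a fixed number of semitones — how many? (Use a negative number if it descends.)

-2

Unit = 4 notes; the statements start on D3, C3, Bb2, Ab2, moving down a 2nd each time.
D3 to C3 spans -2 semitones.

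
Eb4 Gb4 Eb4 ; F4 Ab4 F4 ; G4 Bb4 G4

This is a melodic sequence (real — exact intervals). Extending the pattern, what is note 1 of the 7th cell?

D#5

With 3-note cells, note 1 of each statement runs Eb4, F4, G4.
Extending up a 2nd: A4 → B4 → C#5 → D#5.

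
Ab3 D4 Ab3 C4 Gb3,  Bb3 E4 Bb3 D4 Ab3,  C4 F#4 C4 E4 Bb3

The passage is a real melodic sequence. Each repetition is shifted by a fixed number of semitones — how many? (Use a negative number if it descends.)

Taking 5-note groups, the heads are Ab3, Bb3, C4: the pattern moves up a 2nd.
Ab3→Bb3 is 58 − 56 = 2 semitones.

2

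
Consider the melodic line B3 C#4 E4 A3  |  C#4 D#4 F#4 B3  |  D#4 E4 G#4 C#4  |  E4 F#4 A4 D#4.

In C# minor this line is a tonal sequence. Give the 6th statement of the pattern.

Taking 4-note groups, the heads are B3, C#4, D#4, E4: the pattern moves up a 2nd.
Continuing the starts: F#4 → G#4.
Statement 6 starts on G#4 and keeps the same diatonic contour: G#4 A4 C#5 F#4.

G#4 A4 C#5 F#4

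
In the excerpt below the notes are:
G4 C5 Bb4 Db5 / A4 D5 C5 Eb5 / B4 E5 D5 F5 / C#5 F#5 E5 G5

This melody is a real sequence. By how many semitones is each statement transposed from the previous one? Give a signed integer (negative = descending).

Unit = 4 notes; the statements start on G4, A4, B4, C#5, moving up a 2nd each time.
G4→A4 is 69 − 67 = 2 semitones.

2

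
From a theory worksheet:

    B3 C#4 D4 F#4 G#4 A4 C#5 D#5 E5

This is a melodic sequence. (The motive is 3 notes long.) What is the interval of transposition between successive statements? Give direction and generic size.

Unit = 3 notes; the statements start on B3, F#4, C#5, moving up a 5th each time.
From B3 to F#4: up a 5th.

up a 5th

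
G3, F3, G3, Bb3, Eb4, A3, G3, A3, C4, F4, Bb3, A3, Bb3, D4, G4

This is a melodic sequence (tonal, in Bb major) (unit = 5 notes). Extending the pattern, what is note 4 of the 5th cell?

The unit is 5 notes. Position-4 pitches of the 3 shown cells: Bb3, C4, D4.
Carrying that up a 2nd forward: Eb4 → F4.

F4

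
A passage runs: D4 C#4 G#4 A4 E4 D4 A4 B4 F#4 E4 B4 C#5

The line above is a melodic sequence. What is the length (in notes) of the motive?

Try groups of 4 (3 cells in 12 notes):
D4 C#4 G#4 A4 | E4 D4 A4 B4 | F#4 E4 B4 C#5
That's a consistent up a 2nd shift per cell, and no other grouping gives one.

4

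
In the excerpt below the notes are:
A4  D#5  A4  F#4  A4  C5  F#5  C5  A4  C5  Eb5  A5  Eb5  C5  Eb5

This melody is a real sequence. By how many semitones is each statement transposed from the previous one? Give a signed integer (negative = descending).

Taking 5-note groups, the heads are A4, C5, Eb5: the pattern moves up a 3rd.
A4→C5 is 72 − 69 = 3 semitones.

3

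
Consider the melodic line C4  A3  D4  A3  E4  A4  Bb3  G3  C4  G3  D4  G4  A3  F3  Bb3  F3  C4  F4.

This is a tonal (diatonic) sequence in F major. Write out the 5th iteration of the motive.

The 6-note cells begin on C4, Bb3, A3 — each down a 2nd from the last.
Continuing the starts: G3 → F3.
From F3 the diatonic shape gives F3 D3 G3 D3 A3 D4.

F3 D3 G3 D3 A3 D4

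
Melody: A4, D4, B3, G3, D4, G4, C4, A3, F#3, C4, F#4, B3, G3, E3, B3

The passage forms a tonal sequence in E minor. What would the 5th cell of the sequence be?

The 5-note cells begin on A4, G4, F#4 — each down a 2nd from the last.
Extending down a 2nd: E4 → D4.
From D4 the diatonic shape gives D4 G3 E3 C3 G3.

D4 G3 E3 C3 G3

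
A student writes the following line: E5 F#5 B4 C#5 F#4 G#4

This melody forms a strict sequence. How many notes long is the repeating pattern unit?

2

There are 6 notes; a 2-note unit gives 3 cells:
E5 F#5 | B4 C#5 | F#4 G#4
Every group is a transposition down a 4th of the one before; no shorter unit works.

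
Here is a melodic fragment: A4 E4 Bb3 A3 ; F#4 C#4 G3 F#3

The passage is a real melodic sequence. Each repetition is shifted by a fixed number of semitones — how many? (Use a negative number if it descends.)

The 4-note cells begin on A4, F#4 — each down a 3rd from the last.
Counting half-steps from A4 to F#4: -3.

-3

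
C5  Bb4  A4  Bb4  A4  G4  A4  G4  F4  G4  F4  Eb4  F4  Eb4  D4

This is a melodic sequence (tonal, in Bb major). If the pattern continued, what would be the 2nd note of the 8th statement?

Bb3

With 3-note cells, note 2 of each statement runs Bb4, A4, G4, F4, Eb4.
Each moves down a 2nd. Continuing: D4 → C4 → Bb3.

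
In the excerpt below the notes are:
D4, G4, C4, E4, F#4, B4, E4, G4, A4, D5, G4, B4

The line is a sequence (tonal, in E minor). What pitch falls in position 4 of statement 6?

The unit is 4 notes. Position-4 pitches of the 3 shown cells: E4, G4, B4.
Each moves up a 3rd. Continuing: D5 → F#5 → A5.

A5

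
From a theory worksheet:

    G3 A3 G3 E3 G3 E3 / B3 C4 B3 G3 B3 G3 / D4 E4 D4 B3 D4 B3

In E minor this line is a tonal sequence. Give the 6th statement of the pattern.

The 6-note cells begin on G3, B3, D4 — each up a 3rd from the last.
Carrying on: F#4 → A4 → C5.
Statement 6 starts on C5 and keeps the same diatonic contour: C5 D5 C5 A4 C5 A4.

C5 D5 C5 A4 C5 A4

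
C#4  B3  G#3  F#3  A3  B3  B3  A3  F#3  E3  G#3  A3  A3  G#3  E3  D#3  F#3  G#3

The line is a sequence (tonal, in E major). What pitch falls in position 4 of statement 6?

The unit is 6 notes. Position-4 pitches of the 3 shown cells: F#3, E3, D#3.
Each moves down a 2nd. Continuing: C#3 → B2 → A2.

A2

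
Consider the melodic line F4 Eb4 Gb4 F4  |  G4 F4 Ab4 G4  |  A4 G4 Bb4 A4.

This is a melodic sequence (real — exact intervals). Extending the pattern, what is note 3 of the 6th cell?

With 4-note cells, note 3 of each statement runs Gb4, Ab4, Bb4.
Each moves up a 2nd. Continuing: C5 → D5 → E5.

E5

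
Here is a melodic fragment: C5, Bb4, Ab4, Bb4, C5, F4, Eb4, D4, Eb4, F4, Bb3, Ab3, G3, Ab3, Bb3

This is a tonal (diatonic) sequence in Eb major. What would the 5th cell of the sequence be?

Ab2 G2 F2 G2 Ab2

Taking 5-note groups, the heads are C5, F4, Bb3: the pattern moves down a 5th.
Carrying on: Eb3 → Ab2.
From Ab2 the diatonic shape gives Ab2 G2 F2 G2 Ab2.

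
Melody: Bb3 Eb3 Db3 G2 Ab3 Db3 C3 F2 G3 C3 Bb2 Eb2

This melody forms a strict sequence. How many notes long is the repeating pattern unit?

4

There are 12 notes; a 4-note unit gives 3 cells:
Bb3 Eb3 Db3 G2 | Ab3 Db3 C3 F2 | G3 C3 Bb2 Eb2
Each cell is the previous one down a 2nd — so the unit is 4 notes.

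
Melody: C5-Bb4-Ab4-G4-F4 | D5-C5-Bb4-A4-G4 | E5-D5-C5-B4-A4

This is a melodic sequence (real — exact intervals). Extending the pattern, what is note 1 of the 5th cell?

G#5

With 5-note cells, note 1 of each statement runs C5, D5, E5.
Carrying that up a 2nd forward: F#5 → G#5.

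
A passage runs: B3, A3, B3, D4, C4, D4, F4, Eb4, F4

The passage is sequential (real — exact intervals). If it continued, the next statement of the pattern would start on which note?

The 3-note cells begin on B3, D4, F4 — each up a 3rd from the last.
One more step up a 3rd gives Ab4.

Ab4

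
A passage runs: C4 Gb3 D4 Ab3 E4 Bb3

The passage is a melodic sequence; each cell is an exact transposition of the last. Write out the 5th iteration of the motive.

G#4 D4

The 2-note cells begin on C4, D4, E4 — each up a 2nd from the last.
Extending up a 2nd: F#4 → G#4.
From G#4 the exact shape gives G#4 D4.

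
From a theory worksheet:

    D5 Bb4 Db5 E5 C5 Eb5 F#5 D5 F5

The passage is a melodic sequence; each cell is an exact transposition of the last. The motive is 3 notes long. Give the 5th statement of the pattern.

Unit = 3 notes; the statements start on D5, E5, F#5, moving up a 2nd each time.
Extending up a 2nd: G#5 → A#5.
So cell 5 is A#5 F#5 A5.

A#5 F#5 A5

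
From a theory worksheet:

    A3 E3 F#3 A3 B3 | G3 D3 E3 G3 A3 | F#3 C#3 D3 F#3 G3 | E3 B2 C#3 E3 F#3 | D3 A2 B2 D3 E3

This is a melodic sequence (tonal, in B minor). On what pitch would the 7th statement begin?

With a 5-note motive the entries are A3, G3, F#3, E3, D3, each down a 2nd from the previous.
Extending the heads down a 2nd: C#3 → B2.

B2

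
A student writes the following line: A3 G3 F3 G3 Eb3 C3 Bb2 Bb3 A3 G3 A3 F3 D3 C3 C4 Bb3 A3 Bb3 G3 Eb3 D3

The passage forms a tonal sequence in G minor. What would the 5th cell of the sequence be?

Eb4 D4 C4 D4 Bb3 G3 F3

Taking 7-note groups, the heads are A3, Bb3, C4: the pattern moves up a 2nd.
Continuing the starts: D4 → Eb4.
Statement 5 starts on Eb4 and keeps the same diatonic contour: Eb4 D4 C4 D4 Bb3 G3 F3.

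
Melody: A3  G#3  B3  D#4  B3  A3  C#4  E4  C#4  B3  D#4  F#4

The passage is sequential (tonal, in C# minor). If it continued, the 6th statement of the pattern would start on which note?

Taking 4-note groups, the heads are A3, B3, C#4: the pattern moves up a 2nd.
Extending the heads up a 2nd: D#4 → E4 → F#4.

F#4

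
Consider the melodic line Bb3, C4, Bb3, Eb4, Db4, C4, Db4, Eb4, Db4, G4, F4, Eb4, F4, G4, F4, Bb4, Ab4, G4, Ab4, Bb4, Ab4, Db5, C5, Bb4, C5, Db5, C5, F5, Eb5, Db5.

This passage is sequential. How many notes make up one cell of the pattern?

6

Try groups of 6 (5 cells in 30 notes):
Bb3 C4 Bb3 Eb4 Db4 C4 | Db4 Eb4 Db4 G4 F4 Eb4 | F4 G4 F4 Bb4 Ab4 G4 | Ab4 Bb4 Ab4 Db5 C5 Bb4 | C5 Db5 C5 F5 Eb5 Db5
That's a consistent up a 3rd shift per cell, and no other grouping gives one.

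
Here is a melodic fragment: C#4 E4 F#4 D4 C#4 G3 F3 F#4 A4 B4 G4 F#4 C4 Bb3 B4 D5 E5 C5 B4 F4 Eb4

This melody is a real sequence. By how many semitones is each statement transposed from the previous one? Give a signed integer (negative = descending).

5

Taking 7-note groups, the heads are C#4, F#4, B4: the pattern moves up a 4th.
C#4→F#4 is 66 − 61 = 5 semitones.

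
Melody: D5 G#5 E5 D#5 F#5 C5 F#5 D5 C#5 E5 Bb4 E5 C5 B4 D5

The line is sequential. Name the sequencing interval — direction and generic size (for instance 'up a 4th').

down a 2nd

Unit = 5 notes; the statements start on D5, C5, Bb4, moving down a 2nd each time.
D5 to C5 is down a 2nd.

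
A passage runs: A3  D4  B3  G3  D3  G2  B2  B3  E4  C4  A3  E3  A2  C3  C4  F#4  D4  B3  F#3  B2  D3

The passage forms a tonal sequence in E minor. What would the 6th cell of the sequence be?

F#4 B4 G4 E4 B3 E3 G3

With a 7-note motive the entries are A3, B3, C4, each up a 2nd from the previous.
Continuing the starts: D4 → E4 → F#4.
From F#4 the diatonic shape gives F#4 B4 G4 E4 B3 E3 G3.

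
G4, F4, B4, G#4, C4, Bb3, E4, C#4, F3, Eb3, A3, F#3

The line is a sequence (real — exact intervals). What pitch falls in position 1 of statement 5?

Eb2

With 4-note cells, note 1 of each statement runs G4, C4, F3.
Extending down a 5th: Bb2 → Eb2.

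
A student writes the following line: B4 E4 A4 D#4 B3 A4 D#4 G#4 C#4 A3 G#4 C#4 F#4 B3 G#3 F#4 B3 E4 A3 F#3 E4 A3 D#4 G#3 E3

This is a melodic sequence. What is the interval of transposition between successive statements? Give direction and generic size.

Taking 5-note groups, the heads are B4, A4, G#4, F#4, E4: the pattern moves down a 2nd.
B4 to A4 is down a 2nd.

down a 2nd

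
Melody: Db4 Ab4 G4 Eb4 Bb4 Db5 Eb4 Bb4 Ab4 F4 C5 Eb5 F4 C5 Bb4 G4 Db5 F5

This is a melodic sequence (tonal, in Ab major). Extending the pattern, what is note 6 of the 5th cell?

Ab5

With 6-note cells, note 6 of each statement runs Db5, Eb5, F5.
Each moves up a 2nd. Continuing: G5 → Ab5.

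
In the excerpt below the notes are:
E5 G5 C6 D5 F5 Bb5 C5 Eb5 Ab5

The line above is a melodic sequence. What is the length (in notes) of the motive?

9 notes total. Splitting into 3 groups of 3:
E5 G5 C6 | D5 F5 Bb5 | C5 Eb5 Ab5
Every group is a transposition down a 2nd of the one before; no shorter unit works.

3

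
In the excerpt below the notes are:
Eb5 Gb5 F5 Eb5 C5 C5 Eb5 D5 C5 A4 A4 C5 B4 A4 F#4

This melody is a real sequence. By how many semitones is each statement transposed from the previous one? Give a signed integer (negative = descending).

Taking 5-note groups, the heads are Eb5, C5, A4: the pattern moves down a 3rd.
Counting half-steps from Eb5 to C5: -3.

-3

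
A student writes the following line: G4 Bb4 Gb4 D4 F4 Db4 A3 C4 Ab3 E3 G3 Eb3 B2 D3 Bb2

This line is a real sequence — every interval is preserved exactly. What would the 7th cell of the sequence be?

C#2 E2 C2

With a 3-note motive the entries are G4, D4, A3, E3, B2, each down a 4th from the previous.
Continuing the starts: F#2 → C#2.
Statement 7 starts on C#2 and keeps the same exact contour: C#2 E2 C2.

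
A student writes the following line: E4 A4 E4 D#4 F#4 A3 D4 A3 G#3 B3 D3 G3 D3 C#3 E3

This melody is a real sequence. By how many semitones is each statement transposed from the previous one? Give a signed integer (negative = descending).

-7

Taking 5-note groups, the heads are E4, A3, D3: the pattern moves down a 5th.
E4→A3 is 57 − 64 = -7 semitones.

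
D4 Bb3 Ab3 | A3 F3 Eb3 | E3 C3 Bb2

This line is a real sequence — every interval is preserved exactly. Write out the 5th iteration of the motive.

Unit = 3 notes; the statements start on D4, A3, E3, moving down a 4th each time.
Carrying on: B2 → F#2.
Statement 5 starts on F#2 and keeps the same exact contour: F#2 D2 C2.

F#2 D2 C2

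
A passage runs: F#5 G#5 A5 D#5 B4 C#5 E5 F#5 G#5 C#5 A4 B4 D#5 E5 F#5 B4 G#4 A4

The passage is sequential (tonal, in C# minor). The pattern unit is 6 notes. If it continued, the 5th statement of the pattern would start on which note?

The 6-note cells begin on F#5, E5, D#5 — each down a 2nd from the last.
Extending the heads down a 2nd: C#5 → B4.

B4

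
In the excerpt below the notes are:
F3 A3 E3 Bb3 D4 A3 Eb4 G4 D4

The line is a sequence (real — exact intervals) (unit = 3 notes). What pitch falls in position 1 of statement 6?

Gb5

Grouping in 3s, the 1st note of each cell is F3, Bb3, Eb4.
Carrying that up a 4th forward: Ab4 → Db5 → Gb5.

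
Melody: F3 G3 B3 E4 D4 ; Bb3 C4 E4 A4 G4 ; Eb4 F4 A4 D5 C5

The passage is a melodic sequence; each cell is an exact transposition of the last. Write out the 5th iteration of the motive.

The 5-note cells begin on F3, Bb3, Eb4 — each up a 4th from the last.
Continuing the starts: Ab4 → Db5.
Statement 5 starts on Db5 and keeps the same exact contour: Db5 Eb5 G5 C6 Bb5.

Db5 Eb5 G5 C6 Bb5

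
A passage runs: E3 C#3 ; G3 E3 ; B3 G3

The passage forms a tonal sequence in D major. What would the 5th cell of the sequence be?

F#4 D4

Taking 2-note groups, the heads are E3, G3, B3: the pattern moves up a 3rd.
Extending up a 3rd: D4 → F#4.
So cell 5 is F#4 D4.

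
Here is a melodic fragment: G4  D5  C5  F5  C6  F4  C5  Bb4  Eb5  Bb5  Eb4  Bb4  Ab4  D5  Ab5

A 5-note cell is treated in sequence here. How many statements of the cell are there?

3

15 notes in groups of 5 gives 15/5 = 3 statements.
Starts: G4, F4, Eb4 — each down a 2nd.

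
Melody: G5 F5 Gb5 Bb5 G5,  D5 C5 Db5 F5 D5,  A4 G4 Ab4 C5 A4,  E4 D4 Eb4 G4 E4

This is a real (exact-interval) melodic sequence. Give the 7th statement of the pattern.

With a 5-note motive the entries are G5, D5, A4, E4, each down a 4th from the previous.
Continuing the starts: B3 → F#3 → C#3.
Statement 7 starts on C#3 and keeps the same exact contour: C#3 B2 C3 E3 C#3.

C#3 B2 C3 E3 C#3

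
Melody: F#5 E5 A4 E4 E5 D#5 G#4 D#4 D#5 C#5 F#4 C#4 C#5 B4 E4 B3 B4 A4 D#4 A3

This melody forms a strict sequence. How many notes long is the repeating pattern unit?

4

Try groups of 4 (5 cells in 20 notes):
F#5 E5 A4 E4 | E5 D#5 G#4 D#4 | D#5 C#5 F#4 C#4 | C#5 B4 E4 B3 | B4 A4 D#4 A3
Each cell is the previous one down a 2nd — so the unit is 4 notes.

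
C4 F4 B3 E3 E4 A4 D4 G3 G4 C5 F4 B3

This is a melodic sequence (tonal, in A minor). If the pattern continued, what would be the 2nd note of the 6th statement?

B5

With 4-note cells, note 2 of each statement runs F4, A4, C5.
Each moves up a 3rd. Continuing: E5 → G5 → B5.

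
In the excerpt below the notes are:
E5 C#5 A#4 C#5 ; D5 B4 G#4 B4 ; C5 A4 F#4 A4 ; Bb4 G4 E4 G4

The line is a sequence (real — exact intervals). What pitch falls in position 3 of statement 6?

The unit is 4 notes. Position-3 pitches of the 4 shown cells: A#4, G#4, F#4, E4.
Each moves down a 2nd. Continuing: D4 → C4.

C4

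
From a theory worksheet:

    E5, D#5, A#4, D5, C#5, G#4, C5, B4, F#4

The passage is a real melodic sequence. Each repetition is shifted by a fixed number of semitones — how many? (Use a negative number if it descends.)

-2

With a 3-note motive the entries are E5, D5, C5, each down a 2nd from the previous.
E5 to D5 spans -2 semitones.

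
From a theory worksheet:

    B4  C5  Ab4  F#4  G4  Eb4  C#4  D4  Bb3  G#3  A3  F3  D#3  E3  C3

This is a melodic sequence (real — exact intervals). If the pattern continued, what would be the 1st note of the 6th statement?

The unit is 3 notes. Position-1 pitches of the 5 shown cells: B4, F#4, C#4, G#3, D#3.
One more down a 4th gives A#2.

A#2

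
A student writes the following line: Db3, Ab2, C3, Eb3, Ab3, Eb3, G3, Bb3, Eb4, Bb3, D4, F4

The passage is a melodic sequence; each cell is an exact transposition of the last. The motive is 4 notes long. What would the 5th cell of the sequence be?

F5 C5 E5 G5

The 4-note cells begin on Db3, Ab3, Eb4 — each up a 5th from the last.
Continuing the starts: Bb4 → F5.
Statement 5 starts on F5 and keeps the same exact contour: F5 C5 E5 G5.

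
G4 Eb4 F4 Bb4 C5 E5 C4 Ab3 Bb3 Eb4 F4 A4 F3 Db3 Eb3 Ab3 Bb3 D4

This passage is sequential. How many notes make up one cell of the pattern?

6

Try groups of 6 (3 cells in 18 notes):
G4 Eb4 F4 Bb4 C5 E5 | C4 Ab3 Bb3 Eb4 F4 A4 | F3 Db3 Eb3 Ab3 Bb3 D4
Every group is a transposition down a 5th of the one before; no shorter unit works.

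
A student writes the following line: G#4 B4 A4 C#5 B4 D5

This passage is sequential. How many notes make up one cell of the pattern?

2

6 notes total. Splitting into 3 groups of 2:
G#4 B4 | A4 C#5 | B4 D5
That's a consistent up a 2nd shift per cell, and no other grouping gives one.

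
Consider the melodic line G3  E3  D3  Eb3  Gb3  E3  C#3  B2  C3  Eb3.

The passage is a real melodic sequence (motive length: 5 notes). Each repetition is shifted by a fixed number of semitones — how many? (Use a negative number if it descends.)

The 5-note cells begin on G3, E3 — each down a 3rd from the last.
G3 to E3 spans -3 semitones.

-3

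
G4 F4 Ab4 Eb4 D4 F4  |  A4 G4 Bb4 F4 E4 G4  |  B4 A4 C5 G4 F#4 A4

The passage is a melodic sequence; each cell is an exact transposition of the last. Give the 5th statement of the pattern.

D#5 C#5 E5 B4 A#4 C#5

With a 6-note motive the entries are G4, A4, B4, each up a 2nd from the previous.
Carrying on: C#5 → D#5.
Statement 5 starts on D#5 and keeps the same exact contour: D#5 C#5 E5 B4 A#4 C#5.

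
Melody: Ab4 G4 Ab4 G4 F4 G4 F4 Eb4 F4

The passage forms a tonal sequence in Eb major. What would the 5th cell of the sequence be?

Unit = 3 notes; the statements start on Ab4, G4, F4, moving down a 2nd each time.
Extending down a 2nd: Eb4 → D4.
From D4 the diatonic shape gives D4 C4 D4.

D4 C4 D4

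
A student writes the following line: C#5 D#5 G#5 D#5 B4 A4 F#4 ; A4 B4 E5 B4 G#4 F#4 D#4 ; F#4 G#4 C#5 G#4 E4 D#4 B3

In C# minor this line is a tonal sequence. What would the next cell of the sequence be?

Unit = 7 notes; the statements start on C#5, A4, F#4, moving down a 3rd each time.
From D#4 the diatonic shape gives D#4 E4 A4 E4 C#4 B3 G#3.

D#4 E4 A4 E4 C#4 B3 G#3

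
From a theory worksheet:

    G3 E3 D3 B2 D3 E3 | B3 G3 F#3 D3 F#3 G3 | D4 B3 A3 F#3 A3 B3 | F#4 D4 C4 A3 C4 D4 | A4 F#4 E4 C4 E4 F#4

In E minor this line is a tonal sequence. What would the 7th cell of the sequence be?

With a 6-note motive the entries are G3, B3, D4, F#4, A4, each up a 3rd from the previous.
Carrying on: C5 → E5.
From E5 the diatonic shape gives E5 C5 B4 G4 B4 C5.

E5 C5 B4 G4 B4 C5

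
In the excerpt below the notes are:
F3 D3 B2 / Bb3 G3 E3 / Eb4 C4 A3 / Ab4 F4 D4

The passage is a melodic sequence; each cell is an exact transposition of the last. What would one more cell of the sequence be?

Unit = 3 notes; the statements start on F3, Bb3, Eb4, Ab4, moving up a 4th each time.
From Db5 the exact shape gives Db5 Bb4 G4.

Db5 Bb4 G4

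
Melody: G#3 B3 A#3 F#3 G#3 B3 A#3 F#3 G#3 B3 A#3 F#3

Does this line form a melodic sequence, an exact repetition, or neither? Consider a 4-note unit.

repetition

Each 4-note cell is identical (G#3 B3 A#3 F#3), restated at the same pitch.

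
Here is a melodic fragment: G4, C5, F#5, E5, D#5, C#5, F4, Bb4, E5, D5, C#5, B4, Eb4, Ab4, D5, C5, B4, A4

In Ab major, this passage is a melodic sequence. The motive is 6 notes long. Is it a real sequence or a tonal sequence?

Each cell has the same semitone pattern (5, 6, -2, -1, -2) — intervals are preserved exactly.
And F#5 lies outside Ab major, so the sequence is real rather than tonal.

real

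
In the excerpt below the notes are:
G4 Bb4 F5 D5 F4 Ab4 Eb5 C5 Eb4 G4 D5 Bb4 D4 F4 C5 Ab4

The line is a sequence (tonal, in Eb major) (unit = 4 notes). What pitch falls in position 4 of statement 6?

F4

Grouping in 4s, the 4th note of each cell is D5, C5, Bb4, Ab4.
Each moves down a 2nd. Continuing: G4 → F4.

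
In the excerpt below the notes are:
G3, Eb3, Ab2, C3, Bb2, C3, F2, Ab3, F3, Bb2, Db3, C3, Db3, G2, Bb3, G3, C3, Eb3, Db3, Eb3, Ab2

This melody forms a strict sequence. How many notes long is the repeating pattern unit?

There are 21 notes; a 7-note unit gives 3 cells:
G3 Eb3 Ab2 C3 Bb2 C3 F2 | Ab3 F3 Bb2 Db3 C3 Db3 G2 | Bb3 G3 C3 Eb3 Db3 Eb3 Ab2
That's a consistent up a 2nd shift per cell, and no other grouping gives one.

7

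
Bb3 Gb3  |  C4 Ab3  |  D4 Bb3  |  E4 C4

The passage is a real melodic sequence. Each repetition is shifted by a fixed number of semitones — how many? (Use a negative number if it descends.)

The 2-note cells begin on Bb3, C4, D4, E4 — each up a 2nd from the last.
Counting half-steps from Bb3 to C4: 2.

2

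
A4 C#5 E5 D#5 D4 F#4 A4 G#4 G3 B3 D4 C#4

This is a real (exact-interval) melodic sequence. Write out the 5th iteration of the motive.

With a 4-note motive the entries are A4, D4, G3, each down a 5th from the previous.
Carrying on: C3 → F2.
Statement 5 starts on F2 and keeps the same exact contour: F2 A2 C3 B2.

F2 A2 C3 B2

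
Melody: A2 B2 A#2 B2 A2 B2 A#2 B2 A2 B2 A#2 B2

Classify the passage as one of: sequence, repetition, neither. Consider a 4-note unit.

Each 4-note cell is identical (A2 B2 A#2 B2), restated at the same pitch.

repetition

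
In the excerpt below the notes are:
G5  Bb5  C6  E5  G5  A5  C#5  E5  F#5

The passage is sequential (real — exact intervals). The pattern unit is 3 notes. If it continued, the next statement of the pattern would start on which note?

Taking 3-note groups, the heads are G5, E5, C#5: the pattern moves down a 3rd.
One more step down a 3rd gives A#4.

A#4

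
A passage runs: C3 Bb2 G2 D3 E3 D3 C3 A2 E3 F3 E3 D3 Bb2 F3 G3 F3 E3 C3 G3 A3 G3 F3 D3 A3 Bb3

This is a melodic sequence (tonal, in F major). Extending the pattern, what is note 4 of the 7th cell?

C4

The unit is 5 notes. Position-4 pitches of the 5 shown cells: D3, E3, F3, G3, A3.
Extending up a 2nd: Bb3 → C4.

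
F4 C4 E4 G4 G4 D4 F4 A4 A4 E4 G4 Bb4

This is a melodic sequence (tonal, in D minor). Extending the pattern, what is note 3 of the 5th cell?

Bb4

With 4-note cells, note 3 of each statement runs E4, F4, G4.
Extending up a 2nd: A4 → Bb4.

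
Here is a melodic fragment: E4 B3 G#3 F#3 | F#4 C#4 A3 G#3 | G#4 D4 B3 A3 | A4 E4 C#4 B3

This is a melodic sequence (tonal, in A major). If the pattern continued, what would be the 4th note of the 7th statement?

With 4-note cells, note 4 of each statement runs F#3, G#3, A3, B3.
Extending up a 2nd: C#4 → D4 → E4.

E4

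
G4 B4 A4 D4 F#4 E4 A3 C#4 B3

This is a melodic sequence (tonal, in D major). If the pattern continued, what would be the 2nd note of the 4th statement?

G3

Grouping in 3s, the 2nd note of each cell is B4, F#4, C#4.
From C#4, down a 4th gives G3.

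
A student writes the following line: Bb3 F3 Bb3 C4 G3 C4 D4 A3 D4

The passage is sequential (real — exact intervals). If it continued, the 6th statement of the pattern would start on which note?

G#4

With a 3-note motive the entries are Bb3, C4, D4, each up a 2nd from the previous.
Continuing: E4 → F#4 → G#4. Statement 6 starts on G#4.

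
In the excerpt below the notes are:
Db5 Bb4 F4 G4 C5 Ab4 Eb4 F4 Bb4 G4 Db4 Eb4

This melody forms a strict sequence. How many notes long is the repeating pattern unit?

Try groups of 4 (3 cells in 12 notes):
Db5 Bb4 F4 G4 | C5 Ab4 Eb4 F4 | Bb4 G4 Db4 Eb4
That's a consistent down a 2nd shift per cell, and no other grouping gives one.

4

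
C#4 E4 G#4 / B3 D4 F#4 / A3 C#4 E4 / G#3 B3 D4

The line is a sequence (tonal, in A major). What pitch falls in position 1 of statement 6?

E3

Grouping in 3s, the 1st note of each cell is C#4, B3, A3, G#3.
Each moves down a 2nd. Continuing: F#3 → E3.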